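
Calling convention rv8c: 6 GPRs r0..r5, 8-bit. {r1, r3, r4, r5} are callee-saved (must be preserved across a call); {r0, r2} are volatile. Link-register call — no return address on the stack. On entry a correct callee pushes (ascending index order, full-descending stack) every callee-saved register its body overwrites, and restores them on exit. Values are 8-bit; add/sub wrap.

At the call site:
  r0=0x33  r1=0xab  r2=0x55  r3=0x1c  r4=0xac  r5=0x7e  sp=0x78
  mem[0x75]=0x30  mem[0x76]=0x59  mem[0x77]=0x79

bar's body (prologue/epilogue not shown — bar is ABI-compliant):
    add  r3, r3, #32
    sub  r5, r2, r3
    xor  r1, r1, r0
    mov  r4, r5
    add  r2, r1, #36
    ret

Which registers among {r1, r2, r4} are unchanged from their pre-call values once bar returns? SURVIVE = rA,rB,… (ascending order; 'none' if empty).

SURVIVE = r1,r4

prologue: push r1 -> mem[0x77]=0xab, sp=0x77
prologue: push r3 -> mem[0x76]=0x1c, sp=0x76
prologue: push r4 -> mem[0x75]=0xac, sp=0x75
prologue: push r5 -> mem[0x74]=0x7e, sp=0x74
body[0] add  r3, r3, #32 -> r3=0x3c
body[1] sub  r5, r2, r3 -> r5=0x19
body[2] xor  r1, r1, r0 -> r1=0x98
body[3] mov  r4, r5 -> r4=0x19
body[4] add  r2, r1, #36 -> r2=0xbc
epilogue: pop r5=0x7e, sp=0x75
epilogue: pop r4=0xac, sp=0x76
epilogue: pop r3=0x1c, sp=0x77
epilogue: pop r1=0xab, sp=0x78
r1: callee-saved, written=True
r2: caller-saved, written=True
r4: callee-saved, written=True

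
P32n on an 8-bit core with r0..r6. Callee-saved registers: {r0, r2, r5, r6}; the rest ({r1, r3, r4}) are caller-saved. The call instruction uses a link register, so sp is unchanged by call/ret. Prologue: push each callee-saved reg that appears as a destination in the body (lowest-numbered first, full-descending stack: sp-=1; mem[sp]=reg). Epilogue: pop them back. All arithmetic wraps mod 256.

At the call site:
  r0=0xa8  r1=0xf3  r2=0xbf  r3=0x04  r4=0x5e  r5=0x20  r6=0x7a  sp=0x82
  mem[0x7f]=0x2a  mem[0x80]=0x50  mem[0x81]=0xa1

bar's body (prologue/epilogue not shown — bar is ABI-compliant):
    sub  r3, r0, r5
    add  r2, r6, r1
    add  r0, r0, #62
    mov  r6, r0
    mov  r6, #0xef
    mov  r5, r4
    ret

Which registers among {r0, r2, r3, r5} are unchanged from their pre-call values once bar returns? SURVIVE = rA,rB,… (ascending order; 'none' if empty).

SURVIVE = r0,r2,r5

prologue: push r0 → mem[0x81]=0xa8, sp=0x81
prologue: push r2 → mem[0x80]=0xbf, sp=0x80
prologue: push r5 → mem[0x7f]=0x20, sp=0x7f
prologue: push r6 → mem[0x7e]=0x7a, sp=0x7e
body[0] sub  r3, r0, r5 → r3=0x88
body[1] add  r2, r6, r1 → r2=0x6d
body[2] add  r0, r0, #62 → r0=0xe6
body[3] mov  r6, r0 → r6=0xe6
body[4] mov  r6, #0xef → r6=0xef
body[5] mov  r5, r4 → r5=0x5e
epilogue: pop r6=0x7a, sp=0x7f
epilogue: pop r5=0x20, sp=0x80
epilogue: pop r2=0xbf, sp=0x81
epilogue: pop r0=0xa8, sp=0x82
r0: callee-saved, written=True
r2: callee-saved, written=True
r3: caller-saved, written=True
r5: callee-saved, written=True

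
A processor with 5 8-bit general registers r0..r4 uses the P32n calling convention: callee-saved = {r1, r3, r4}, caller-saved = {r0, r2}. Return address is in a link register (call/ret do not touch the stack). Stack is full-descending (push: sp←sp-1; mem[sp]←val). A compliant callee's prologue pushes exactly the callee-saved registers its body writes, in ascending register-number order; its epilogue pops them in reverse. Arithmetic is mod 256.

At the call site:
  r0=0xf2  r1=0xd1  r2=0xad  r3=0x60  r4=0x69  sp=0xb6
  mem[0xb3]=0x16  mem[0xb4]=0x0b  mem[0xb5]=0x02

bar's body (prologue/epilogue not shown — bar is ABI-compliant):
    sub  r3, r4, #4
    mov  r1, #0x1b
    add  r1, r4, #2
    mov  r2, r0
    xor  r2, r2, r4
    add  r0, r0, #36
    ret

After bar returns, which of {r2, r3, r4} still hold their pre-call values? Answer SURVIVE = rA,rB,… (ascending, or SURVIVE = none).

prologue: push r1 -> mem[0xb5]=0xd1, sp=0xb5
prologue: push r3 -> mem[0xb4]=0x60, sp=0xb4
body[0] sub  r3, r4, #4 -> r3=0x65
body[1] mov  r1, #0x1b -> r1=0x1b
body[2] add  r1, r4, #2 -> r1=0x6b
body[3] mov  r2, r0 -> r2=0xf2
body[4] xor  r2, r2, r4 -> r2=0x9b
body[5] add  r0, r0, #36 -> r0=0x16
epilogue: pop r3=0x60, sp=0xb5
epilogue: pop r1=0xd1, sp=0xb6
r2: caller-saved, written=True
r3: callee-saved, written=True
r4: callee-saved, written=False

SURVIVE = r3,r4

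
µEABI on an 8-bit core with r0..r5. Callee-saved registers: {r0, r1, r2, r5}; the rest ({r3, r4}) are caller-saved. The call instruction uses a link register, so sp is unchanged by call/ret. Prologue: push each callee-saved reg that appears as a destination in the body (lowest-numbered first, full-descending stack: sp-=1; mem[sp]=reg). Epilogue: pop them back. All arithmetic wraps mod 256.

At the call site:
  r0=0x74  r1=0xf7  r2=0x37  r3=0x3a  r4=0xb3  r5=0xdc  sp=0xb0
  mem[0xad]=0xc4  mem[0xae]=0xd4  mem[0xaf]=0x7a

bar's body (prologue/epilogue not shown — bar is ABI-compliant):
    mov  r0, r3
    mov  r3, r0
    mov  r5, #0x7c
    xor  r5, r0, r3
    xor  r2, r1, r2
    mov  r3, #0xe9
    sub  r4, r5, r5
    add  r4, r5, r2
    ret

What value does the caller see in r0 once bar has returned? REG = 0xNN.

REG = 0x74

prologue: push r0 -> mem[0xaf]=0x74, sp=0xaf
prologue: push r2 -> mem[0xae]=0x37, sp=0xae
prologue: push r5 -> mem[0xad]=0xdc, sp=0xad
body[0] mov  r0, r3 -> r0=0x3a
body[1] mov  r3, r0 -> r3=0x3a
body[2] mov  r5, #0x7c -> r5=0x7c
body[3] xor  r5, r0, r3 -> r5=0x00
body[4] xor  r2, r1, r2 -> r2=0xc0
body[5] mov  r3, #0xe9 -> r3=0xe9
body[6] sub  r4, r5, r5 -> r4=0x00
body[7] add  r4, r5, r2 -> r4=0xc0
epilogue: pop r5=0xdc, sp=0xae
epilogue: pop r2=0x37, sp=0xaf
epilogue: pop r0=0x74, sp=0xb0
r0 is callee-saved -> restored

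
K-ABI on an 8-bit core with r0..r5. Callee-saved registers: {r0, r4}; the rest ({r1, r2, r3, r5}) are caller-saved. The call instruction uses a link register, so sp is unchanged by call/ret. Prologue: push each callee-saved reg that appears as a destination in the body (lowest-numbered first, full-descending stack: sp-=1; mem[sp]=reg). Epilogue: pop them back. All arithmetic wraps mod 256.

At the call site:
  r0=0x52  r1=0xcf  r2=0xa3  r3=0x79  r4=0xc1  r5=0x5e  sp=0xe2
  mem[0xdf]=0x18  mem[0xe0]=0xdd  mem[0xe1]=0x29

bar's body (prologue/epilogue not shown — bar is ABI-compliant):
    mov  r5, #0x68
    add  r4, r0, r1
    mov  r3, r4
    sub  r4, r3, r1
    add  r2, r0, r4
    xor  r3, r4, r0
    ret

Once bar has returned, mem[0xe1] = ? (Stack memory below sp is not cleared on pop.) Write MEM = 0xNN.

MEM = 0xc1

prologue: push r4 → mem[0xe1]=0xc1, sp=0xe1
body[0] mov  r5, #0x68 → r5=0x68
body[1] add  r4, r0, r1 → r4=0x21
body[2] mov  r3, r4 → r3=0x21
body[3] sub  r4, r3, r1 → r4=0x52
body[4] add  r2, r0, r4 → r2=0xa4
body[5] xor  r3, r4, r0 → r3=0x00
epilogue: pop r4=0xc1, sp=0xe2
prologue pushed ['r4'] at ['0xe1']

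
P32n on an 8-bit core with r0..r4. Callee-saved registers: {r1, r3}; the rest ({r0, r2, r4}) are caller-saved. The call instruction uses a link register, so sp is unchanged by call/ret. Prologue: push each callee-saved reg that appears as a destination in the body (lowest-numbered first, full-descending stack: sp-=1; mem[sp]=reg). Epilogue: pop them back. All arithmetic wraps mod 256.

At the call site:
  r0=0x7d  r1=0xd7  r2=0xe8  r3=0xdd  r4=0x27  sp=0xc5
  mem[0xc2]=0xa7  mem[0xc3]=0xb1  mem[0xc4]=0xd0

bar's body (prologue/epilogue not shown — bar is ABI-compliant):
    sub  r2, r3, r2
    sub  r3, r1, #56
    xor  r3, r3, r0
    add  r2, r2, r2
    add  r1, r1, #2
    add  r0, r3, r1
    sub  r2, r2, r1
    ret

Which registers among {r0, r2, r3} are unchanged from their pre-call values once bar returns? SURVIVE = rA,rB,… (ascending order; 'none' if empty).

prologue: push r1 → mem[0xc4]=0xd7, sp=0xc4
prologue: push r3 → mem[0xc3]=0xdd, sp=0xc3
body[0] sub  r2, r3, r2 → r2=0xf5
body[1] sub  r3, r1, #56 → r3=0x9f
body[2] xor  r3, r3, r0 → r3=0xe2
body[3] add  r2, r2, r2 → r2=0xea
body[4] add  r1, r1, #2 → r1=0xd9
body[5] add  r0, r3, r1 → r0=0xbb
body[6] sub  r2, r2, r1 → r2=0x11
epilogue: pop r3=0xdd, sp=0xc4
epilogue: pop r1=0xd7, sp=0xc5
r0: caller-saved, written=True
r2: caller-saved, written=True
r3: callee-saved, written=True

SURVIVE = r3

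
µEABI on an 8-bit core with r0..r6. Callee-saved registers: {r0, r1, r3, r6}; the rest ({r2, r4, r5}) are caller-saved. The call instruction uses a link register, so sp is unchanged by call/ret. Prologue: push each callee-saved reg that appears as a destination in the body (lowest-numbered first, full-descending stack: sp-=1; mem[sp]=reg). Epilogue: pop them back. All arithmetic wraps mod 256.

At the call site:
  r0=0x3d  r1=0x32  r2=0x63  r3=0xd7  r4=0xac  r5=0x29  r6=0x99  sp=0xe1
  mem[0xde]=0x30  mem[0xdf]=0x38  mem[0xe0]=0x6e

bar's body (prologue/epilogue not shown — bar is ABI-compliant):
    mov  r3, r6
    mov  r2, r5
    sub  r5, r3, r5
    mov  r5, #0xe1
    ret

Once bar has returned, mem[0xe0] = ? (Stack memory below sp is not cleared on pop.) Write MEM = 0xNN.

MEM = 0xd7

prologue: push r3 -> mem[0xe0]=0xd7, sp=0xe0
body[0] mov  r3, r6 -> r3=0x99
body[1] mov  r2, r5 -> r2=0x29
body[2] sub  r5, r3, r5 -> r5=0x70
body[3] mov  r5, #0xe1 -> r5=0xe1
epilogue: pop r3=0xd7, sp=0xe1
prologue pushed ['r3'] at ['0xe0']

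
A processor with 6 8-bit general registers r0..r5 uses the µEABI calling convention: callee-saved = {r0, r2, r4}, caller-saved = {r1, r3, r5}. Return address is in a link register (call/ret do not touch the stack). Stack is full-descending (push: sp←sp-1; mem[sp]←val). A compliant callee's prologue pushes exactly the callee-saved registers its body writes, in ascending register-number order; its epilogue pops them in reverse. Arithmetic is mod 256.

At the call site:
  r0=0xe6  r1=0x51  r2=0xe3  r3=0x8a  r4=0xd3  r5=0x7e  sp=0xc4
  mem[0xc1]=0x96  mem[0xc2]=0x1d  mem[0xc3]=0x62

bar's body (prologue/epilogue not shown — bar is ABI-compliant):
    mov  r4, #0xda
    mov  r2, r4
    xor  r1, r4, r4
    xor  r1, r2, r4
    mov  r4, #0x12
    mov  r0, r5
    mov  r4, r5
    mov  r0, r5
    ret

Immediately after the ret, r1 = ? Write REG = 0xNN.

REG = 0x00

prologue: push r0 -> mem[0xc3]=0xe6, sp=0xc3
prologue: push r2 -> mem[0xc2]=0xe3, sp=0xc2
prologue: push r4 -> mem[0xc1]=0xd3, sp=0xc1
body[0] mov  r4, #0xda -> r4=0xda
body[1] mov  r2, r4 -> r2=0xda
body[2] xor  r1, r4, r4 -> r1=0x00
body[3] xor  r1, r2, r4 -> r1=0x00
body[4] mov  r4, #0x12 -> r4=0x12
body[5] mov  r0, r5 -> r0=0x7e
body[6] mov  r4, r5 -> r4=0x7e
body[7] mov  r0, r5 -> r0=0x7e
epilogue: pop r4=0xd3, sp=0xc2
epilogue: pop r2=0xe3, sp=0xc3
epilogue: pop r0=0xe6, sp=0xc4
r1 is caller-saved -> body value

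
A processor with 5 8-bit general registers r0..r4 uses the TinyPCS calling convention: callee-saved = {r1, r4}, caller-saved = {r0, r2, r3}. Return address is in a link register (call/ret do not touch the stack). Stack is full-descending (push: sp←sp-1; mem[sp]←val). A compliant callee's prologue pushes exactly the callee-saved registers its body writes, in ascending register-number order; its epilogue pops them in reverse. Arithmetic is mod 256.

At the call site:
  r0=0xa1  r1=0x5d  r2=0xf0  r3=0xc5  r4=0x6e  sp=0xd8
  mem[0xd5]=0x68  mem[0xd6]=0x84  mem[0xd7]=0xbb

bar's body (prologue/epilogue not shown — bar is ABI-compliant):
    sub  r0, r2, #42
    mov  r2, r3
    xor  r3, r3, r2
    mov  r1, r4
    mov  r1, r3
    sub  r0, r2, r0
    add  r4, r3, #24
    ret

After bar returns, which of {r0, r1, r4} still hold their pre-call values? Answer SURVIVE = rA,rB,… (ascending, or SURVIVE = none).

SURVIVE = r1,r4

prologue: push r1 -> mem[0xd7]=0x5d, sp=0xd7
prologue: push r4 -> mem[0xd6]=0x6e, sp=0xd6
body[0] sub  r0, r2, #42 -> r0=0xc6
body[1] mov  r2, r3 -> r2=0xc5
body[2] xor  r3, r3, r2 -> r3=0x00
body[3] mov  r1, r4 -> r1=0x6e
body[4] mov  r1, r3 -> r1=0x00
body[5] sub  r0, r2, r0 -> r0=0xff
body[6] add  r4, r3, #24 -> r4=0x18
epilogue: pop r4=0x6e, sp=0xd7
epilogue: pop r1=0x5d, sp=0xd8
r0: caller-saved, written=True
r1: callee-saved, written=True
r4: callee-saved, written=True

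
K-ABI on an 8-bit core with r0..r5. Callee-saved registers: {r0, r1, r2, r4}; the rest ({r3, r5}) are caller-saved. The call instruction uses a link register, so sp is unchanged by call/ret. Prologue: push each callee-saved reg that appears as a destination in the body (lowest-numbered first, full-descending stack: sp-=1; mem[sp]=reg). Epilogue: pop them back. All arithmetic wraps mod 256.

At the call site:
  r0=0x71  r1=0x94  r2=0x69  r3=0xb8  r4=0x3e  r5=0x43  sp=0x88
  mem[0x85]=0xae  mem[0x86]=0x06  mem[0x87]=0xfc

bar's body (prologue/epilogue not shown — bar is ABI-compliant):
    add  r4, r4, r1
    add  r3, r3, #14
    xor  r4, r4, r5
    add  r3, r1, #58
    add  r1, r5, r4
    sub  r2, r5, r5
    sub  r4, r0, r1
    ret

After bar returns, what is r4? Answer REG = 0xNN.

prologue: push r1 -> mem[0x87]=0x94, sp=0x87
prologue: push r2 -> mem[0x86]=0x69, sp=0x86
prologue: push r4 -> mem[0x85]=0x3e, sp=0x85
body[0] add  r4, r4, r1 -> r4=0xd2
body[1] add  r3, r3, #14 -> r3=0xc6
body[2] xor  r4, r4, r5 -> r4=0x91
body[3] add  r3, r1, #58 -> r3=0xce
body[4] add  r1, r5, r4 -> r1=0xd4
body[5] sub  r2, r5, r5 -> r2=0x00
body[6] sub  r4, r0, r1 -> r4=0x9d
epilogue: pop r4=0x3e, sp=0x86
epilogue: pop r2=0x69, sp=0x87
epilogue: pop r1=0x94, sp=0x88
r4 is callee-saved -> restored

REG = 0x3e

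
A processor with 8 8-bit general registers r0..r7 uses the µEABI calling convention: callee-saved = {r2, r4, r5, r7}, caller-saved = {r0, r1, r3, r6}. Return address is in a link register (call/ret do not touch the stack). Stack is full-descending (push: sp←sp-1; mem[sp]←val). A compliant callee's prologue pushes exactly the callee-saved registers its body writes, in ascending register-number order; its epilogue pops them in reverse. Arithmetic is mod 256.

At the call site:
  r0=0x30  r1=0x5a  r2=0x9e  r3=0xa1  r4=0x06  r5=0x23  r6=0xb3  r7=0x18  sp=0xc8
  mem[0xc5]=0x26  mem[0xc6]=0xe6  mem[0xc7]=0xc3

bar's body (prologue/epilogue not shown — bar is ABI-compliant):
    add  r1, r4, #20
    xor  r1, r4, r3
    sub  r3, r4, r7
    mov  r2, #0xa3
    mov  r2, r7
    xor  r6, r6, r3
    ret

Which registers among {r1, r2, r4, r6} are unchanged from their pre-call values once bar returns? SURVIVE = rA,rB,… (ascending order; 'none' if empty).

SURVIVE = r2,r4

prologue: push r2 → mem[0xc7]=0x9e, sp=0xc7
body[0] add  r1, r4, #20 → r1=0x1a
body[1] xor  r1, r4, r3 → r1=0xa7
body[2] sub  r3, r4, r7 → r3=0xee
body[3] mov  r2, #0xa3 → r2=0xa3
body[4] mov  r2, r7 → r2=0x18
body[5] xor  r6, r6, r3 → r6=0x5d
epilogue: pop r2=0x9e, sp=0xc8
r1: caller-saved, written=True
r2: callee-saved, written=True
r4: callee-saved, written=False
r6: caller-saved, written=True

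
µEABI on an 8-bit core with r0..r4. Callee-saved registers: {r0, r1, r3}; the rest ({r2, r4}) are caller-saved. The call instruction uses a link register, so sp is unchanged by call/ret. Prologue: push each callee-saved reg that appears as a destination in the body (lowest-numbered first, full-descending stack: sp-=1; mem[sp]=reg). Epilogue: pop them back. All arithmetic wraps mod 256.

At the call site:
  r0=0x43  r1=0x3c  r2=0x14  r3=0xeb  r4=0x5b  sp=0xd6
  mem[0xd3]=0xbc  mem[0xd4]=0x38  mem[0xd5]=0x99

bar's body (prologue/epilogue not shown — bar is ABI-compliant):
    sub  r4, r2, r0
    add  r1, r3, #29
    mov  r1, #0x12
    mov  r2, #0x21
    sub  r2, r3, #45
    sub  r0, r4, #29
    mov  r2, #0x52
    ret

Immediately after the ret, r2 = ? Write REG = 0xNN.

REG = 0x52

prologue: push r0 -> mem[0xd5]=0x43, sp=0xd5
prologue: push r1 -> mem[0xd4]=0x3c, sp=0xd4
body[0] sub  r4, r2, r0 -> r4=0xd1
body[1] add  r1, r3, #29 -> r1=0x08
body[2] mov  r1, #0x12 -> r1=0x12
body[3] mov  r2, #0x21 -> r2=0x21
body[4] sub  r2, r3, #45 -> r2=0xbe
body[5] sub  r0, r4, #29 -> r0=0xb4
body[6] mov  r2, #0x52 -> r2=0x52
epilogue: pop r1=0x3c, sp=0xd5
epilogue: pop r0=0x43, sp=0xd6
r2 is caller-saved -> body value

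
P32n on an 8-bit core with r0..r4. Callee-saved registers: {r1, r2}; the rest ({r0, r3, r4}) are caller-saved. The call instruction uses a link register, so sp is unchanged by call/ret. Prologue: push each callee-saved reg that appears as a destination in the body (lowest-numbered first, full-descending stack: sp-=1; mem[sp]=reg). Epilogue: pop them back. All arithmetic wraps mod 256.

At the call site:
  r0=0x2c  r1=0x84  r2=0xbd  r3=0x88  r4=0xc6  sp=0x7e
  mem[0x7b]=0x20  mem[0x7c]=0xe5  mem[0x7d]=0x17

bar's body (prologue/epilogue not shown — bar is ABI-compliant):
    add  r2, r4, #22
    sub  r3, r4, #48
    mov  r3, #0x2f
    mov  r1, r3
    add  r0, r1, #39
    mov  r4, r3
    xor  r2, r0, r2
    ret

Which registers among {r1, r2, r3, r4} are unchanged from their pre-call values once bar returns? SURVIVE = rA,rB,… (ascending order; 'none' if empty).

prologue: push r1 → mem[0x7d]=0x84, sp=0x7d
prologue: push r2 → mem[0x7c]=0xbd, sp=0x7c
body[0] add  r2, r4, #22 → r2=0xdc
body[1] sub  r3, r4, #48 → r3=0x96
body[2] mov  r3, #0x2f → r3=0x2f
body[3] mov  r1, r3 → r1=0x2f
body[4] add  r0, r1, #39 → r0=0x56
body[5] mov  r4, r3 → r4=0x2f
body[6] xor  r2, r0, r2 → r2=0x8a
epilogue: pop r2=0xbd, sp=0x7d
epilogue: pop r1=0x84, sp=0x7e
r1: callee-saved, written=True
r2: callee-saved, written=True
r3: caller-saved, written=True
r4: caller-saved, written=True

SURVIVE = r1,r2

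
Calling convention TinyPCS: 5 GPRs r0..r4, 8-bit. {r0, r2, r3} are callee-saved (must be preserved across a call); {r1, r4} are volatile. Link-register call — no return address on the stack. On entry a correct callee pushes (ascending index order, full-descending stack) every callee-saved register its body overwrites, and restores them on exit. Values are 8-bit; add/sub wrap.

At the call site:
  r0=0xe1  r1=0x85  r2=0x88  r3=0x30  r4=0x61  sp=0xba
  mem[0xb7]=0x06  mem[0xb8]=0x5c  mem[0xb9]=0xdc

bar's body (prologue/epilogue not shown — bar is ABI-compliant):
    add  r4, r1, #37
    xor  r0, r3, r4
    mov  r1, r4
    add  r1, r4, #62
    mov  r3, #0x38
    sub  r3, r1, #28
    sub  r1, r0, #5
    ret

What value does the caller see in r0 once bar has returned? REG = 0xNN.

REG = 0xe1

prologue: push r0 → mem[0xb9]=0xe1, sp=0xb9
prologue: push r3 → mem[0xb8]=0x30, sp=0xb8
body[0] add  r4, r1, #37 → r4=0xaa
body[1] xor  r0, r3, r4 → r0=0x9a
body[2] mov  r1, r4 → r1=0xaa
body[3] add  r1, r4, #62 → r1=0xe8
body[4] mov  r3, #0x38 → r3=0x38
body[5] sub  r3, r1, #28 → r3=0xcc
body[6] sub  r1, r0, #5 → r1=0x95
epilogue: pop r3=0x30, sp=0xb9
epilogue: pop r0=0xe1, sp=0xba
r0 is callee-saved → restored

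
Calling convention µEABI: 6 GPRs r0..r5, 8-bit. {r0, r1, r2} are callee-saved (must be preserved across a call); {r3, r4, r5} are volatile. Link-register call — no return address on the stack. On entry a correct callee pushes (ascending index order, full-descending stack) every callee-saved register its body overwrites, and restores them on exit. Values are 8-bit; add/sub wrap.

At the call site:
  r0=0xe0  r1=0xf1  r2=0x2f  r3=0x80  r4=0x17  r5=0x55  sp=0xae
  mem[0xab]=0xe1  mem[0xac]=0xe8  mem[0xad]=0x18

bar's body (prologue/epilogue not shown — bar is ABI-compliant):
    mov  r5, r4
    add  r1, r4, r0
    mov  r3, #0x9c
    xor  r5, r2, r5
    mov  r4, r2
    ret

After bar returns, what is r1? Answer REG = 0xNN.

prologue: push r1 → mem[0xad]=0xf1, sp=0xad
body[0] mov  r5, r4 → r5=0x17
body[1] add  r1, r4, r0 → r1=0xf7
body[2] mov  r3, #0x9c → r3=0x9c
body[3] xor  r5, r2, r5 → r5=0x38
body[4] mov  r4, r2 → r4=0x2f
epilogue: pop r1=0xf1, sp=0xae
r1 is callee-saved → restored

REG = 0xf1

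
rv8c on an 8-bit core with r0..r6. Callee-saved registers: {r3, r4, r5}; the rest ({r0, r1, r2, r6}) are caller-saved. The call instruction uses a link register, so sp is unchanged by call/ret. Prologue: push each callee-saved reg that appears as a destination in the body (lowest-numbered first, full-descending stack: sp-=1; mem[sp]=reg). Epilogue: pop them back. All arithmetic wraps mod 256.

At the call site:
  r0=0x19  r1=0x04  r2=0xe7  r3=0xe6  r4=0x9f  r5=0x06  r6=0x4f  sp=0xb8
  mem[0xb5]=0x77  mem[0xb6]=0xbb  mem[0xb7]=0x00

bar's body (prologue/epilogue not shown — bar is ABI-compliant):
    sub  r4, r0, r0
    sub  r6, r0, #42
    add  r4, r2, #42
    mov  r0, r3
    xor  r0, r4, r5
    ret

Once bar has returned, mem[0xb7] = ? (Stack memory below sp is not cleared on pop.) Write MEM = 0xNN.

prologue: push r4 → mem[0xb7]=0x9f, sp=0xb7
body[0] sub  r4, r0, r0 → r4=0x00
body[1] sub  r6, r0, #42 → r6=0xef
body[2] add  r4, r2, #42 → r4=0x11
body[3] mov  r0, r3 → r0=0xe6
body[4] xor  r0, r4, r5 → r0=0x17
epilogue: pop r4=0x9f, sp=0xb8
prologue pushed ['r4'] at ['0xb7']

MEM = 0x9f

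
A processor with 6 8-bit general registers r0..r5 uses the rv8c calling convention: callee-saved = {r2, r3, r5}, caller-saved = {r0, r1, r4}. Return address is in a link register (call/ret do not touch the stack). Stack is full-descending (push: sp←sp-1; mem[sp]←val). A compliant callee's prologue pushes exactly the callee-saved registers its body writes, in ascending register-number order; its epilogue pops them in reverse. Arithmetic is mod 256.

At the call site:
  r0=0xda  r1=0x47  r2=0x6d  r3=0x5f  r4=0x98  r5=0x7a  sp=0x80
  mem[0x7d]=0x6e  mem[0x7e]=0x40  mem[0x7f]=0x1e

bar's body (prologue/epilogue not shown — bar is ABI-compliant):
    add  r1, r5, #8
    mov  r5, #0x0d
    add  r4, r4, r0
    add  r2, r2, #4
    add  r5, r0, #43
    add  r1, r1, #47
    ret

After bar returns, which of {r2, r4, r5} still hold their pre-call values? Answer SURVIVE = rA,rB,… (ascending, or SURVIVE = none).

prologue: push r2 -> mem[0x7f]=0x6d, sp=0x7f
prologue: push r5 -> mem[0x7e]=0x7a, sp=0x7e
body[0] add  r1, r5, #8 -> r1=0x82
body[1] mov  r5, #0x0d -> r5=0x0d
body[2] add  r4, r4, r0 -> r4=0x72
body[3] add  r2, r2, #4 -> r2=0x71
body[4] add  r5, r0, #43 -> r5=0x05
body[5] add  r1, r1, #47 -> r1=0xb1
epilogue: pop r5=0x7a, sp=0x7f
epilogue: pop r2=0x6d, sp=0x80
r2: callee-saved, written=True
r4: caller-saved, written=True
r5: callee-saved, written=True

SURVIVE = r2,r5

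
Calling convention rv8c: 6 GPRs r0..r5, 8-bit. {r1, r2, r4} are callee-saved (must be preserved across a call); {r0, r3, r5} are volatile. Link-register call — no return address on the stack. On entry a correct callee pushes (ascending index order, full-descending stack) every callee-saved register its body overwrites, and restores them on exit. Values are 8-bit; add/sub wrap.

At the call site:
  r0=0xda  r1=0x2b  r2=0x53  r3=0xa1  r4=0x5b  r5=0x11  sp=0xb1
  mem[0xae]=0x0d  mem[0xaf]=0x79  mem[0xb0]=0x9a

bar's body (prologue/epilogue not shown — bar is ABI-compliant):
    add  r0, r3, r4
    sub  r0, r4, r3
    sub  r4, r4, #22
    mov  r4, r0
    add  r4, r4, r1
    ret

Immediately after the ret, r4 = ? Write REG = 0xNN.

REG = 0x5b

prologue: push r4 -> mem[0xb0]=0x5b, sp=0xb0
body[0] add  r0, r3, r4 -> r0=0xfc
body[1] sub  r0, r4, r3 -> r0=0xba
body[2] sub  r4, r4, #22 -> r4=0x45
body[3] mov  r4, r0 -> r4=0xba
body[4] add  r4, r4, r1 -> r4=0xe5
epilogue: pop r4=0x5b, sp=0xb1
r4 is callee-saved -> restored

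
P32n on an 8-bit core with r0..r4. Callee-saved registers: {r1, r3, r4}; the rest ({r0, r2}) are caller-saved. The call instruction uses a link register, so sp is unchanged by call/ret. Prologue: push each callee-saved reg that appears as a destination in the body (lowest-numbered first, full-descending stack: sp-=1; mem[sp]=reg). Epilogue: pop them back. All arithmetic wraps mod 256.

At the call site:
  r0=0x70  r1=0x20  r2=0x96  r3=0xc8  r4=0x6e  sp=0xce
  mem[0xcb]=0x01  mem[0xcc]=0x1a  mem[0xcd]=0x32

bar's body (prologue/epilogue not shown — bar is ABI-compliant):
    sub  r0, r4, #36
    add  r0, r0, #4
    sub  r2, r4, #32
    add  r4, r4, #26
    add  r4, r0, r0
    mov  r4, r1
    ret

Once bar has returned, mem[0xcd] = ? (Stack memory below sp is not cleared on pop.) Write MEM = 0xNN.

prologue: push r4 → mem[0xcd]=0x6e, sp=0xcd
body[0] sub  r0, r4, #36 → r0=0x4a
body[1] add  r0, r0, #4 → r0=0x4e
body[2] sub  r2, r4, #32 → r2=0x4e
body[3] add  r4, r4, #26 → r4=0x88
body[4] add  r4, r0, r0 → r4=0x9c
body[5] mov  r4, r1 → r4=0x20
epilogue: pop r4=0x6e, sp=0xce
prologue pushed ['r4'] at ['0xcd']

MEM = 0x6e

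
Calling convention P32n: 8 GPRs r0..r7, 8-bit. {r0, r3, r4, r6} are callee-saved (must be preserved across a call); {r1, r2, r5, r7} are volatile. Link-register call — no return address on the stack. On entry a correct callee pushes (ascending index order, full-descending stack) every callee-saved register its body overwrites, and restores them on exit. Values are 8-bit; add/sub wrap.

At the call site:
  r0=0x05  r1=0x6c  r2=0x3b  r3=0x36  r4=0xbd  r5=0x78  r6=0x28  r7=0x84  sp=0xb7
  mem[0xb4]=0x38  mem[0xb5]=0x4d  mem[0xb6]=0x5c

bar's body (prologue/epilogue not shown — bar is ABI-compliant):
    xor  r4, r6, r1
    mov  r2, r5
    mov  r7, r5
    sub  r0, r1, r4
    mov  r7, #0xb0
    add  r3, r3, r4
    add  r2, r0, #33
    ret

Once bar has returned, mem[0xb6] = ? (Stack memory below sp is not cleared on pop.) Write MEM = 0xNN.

prologue: push r0 -> mem[0xb6]=0x05, sp=0xb6
prologue: push r3 -> mem[0xb5]=0x36, sp=0xb5
prologue: push r4 -> mem[0xb4]=0xbd, sp=0xb4
body[0] xor  r4, r6, r1 -> r4=0x44
body[1] mov  r2, r5 -> r2=0x78
body[2] mov  r7, r5 -> r7=0x78
body[3] sub  r0, r1, r4 -> r0=0x28
body[4] mov  r7, #0xb0 -> r7=0xb0
body[5] add  r3, r3, r4 -> r3=0x7a
body[6] add  r2, r0, #33 -> r2=0x49
epilogue: pop r4=0xbd, sp=0xb5
epilogue: pop r3=0x36, sp=0xb6
epilogue: pop r0=0x05, sp=0xb7
prologue pushed ['r0', 'r3', 'r4'] at ['0xb6', '0xb5', '0xb4']

MEM = 0x05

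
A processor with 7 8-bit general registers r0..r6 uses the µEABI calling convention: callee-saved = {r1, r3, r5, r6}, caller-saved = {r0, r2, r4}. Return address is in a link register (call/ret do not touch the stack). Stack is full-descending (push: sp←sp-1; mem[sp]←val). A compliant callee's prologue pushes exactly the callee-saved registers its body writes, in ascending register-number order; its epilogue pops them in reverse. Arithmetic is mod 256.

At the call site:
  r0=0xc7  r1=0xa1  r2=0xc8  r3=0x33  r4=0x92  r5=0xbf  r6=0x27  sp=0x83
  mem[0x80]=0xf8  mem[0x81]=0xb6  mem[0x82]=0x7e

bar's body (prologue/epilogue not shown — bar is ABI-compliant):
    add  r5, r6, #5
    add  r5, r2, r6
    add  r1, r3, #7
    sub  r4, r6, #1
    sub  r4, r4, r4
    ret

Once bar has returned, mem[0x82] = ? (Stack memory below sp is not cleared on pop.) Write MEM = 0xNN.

MEM = 0xa1

prologue: push r1 → mem[0x82]=0xa1, sp=0x82
prologue: push r5 → mem[0x81]=0xbf, sp=0x81
body[0] add  r5, r6, #5 → r5=0x2c
body[1] add  r5, r2, r6 → r5=0xef
body[2] add  r1, r3, #7 → r1=0x3a
body[3] sub  r4, r6, #1 → r4=0x26
body[4] sub  r4, r4, r4 → r4=0x00
epilogue: pop r5=0xbf, sp=0x82
epilogue: pop r1=0xa1, sp=0x83
prologue pushed ['r1', 'r5'] at ['0x82', '0x81']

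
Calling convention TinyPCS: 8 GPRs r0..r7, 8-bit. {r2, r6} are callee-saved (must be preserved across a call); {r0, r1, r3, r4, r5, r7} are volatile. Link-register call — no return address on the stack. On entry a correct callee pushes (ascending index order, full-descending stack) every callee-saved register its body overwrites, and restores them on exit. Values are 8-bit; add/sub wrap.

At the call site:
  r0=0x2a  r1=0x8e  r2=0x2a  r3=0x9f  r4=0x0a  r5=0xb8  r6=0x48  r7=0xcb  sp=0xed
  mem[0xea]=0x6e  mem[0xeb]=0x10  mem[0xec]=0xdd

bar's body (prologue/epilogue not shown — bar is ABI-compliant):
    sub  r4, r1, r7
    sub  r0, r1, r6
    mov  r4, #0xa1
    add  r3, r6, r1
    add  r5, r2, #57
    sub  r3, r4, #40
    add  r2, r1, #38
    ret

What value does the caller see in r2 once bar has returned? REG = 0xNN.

REG = 0x2a

prologue: push r2 → mem[0xec]=0x2a, sp=0xec
body[0] sub  r4, r1, r7 → r4=0xc3
body[1] sub  r0, r1, r6 → r0=0x46
body[2] mov  r4, #0xa1 → r4=0xa1
body[3] add  r3, r6, r1 → r3=0xd6
body[4] add  r5, r2, #57 → r5=0x63
body[5] sub  r3, r4, #40 → r3=0x79
body[6] add  r2, r1, #38 → r2=0xb4
epilogue: pop r2=0x2a, sp=0xed
r2 is callee-saved → restored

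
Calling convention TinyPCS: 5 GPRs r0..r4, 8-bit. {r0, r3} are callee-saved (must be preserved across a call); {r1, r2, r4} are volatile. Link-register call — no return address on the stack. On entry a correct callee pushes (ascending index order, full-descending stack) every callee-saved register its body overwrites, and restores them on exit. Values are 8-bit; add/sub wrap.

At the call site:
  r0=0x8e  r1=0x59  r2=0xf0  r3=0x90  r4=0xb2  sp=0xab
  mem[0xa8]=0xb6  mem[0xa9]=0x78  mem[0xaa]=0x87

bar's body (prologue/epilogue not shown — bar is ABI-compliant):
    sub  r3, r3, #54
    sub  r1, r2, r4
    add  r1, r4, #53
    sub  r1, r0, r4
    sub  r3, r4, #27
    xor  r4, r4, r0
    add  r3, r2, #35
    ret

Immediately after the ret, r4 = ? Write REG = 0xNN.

prologue: push r3 -> mem[0xaa]=0x90, sp=0xaa
body[0] sub  r3, r3, #54 -> r3=0x5a
body[1] sub  r1, r2, r4 -> r1=0x3e
body[2] add  r1, r4, #53 -> r1=0xe7
body[3] sub  r1, r0, r4 -> r1=0xdc
body[4] sub  r3, r4, #27 -> r3=0x97
body[5] xor  r4, r4, r0 -> r4=0x3c
body[6] add  r3, r2, #35 -> r3=0x13
epilogue: pop r3=0x90, sp=0xab
r4 is caller-saved -> body value

REG = 0x3c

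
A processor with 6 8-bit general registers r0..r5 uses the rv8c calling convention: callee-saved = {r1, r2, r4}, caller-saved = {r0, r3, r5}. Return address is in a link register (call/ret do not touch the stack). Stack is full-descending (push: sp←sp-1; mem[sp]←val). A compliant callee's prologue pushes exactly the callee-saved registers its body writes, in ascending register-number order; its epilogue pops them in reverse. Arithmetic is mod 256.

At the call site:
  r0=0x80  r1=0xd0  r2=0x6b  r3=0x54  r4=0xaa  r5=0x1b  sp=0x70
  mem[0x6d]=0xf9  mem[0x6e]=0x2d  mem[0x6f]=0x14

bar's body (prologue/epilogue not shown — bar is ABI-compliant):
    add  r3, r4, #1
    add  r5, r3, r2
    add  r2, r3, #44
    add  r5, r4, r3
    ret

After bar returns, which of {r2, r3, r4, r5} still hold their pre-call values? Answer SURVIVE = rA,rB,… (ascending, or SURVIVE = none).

prologue: push r2 → mem[0x6f]=0x6b, sp=0x6f
body[0] add  r3, r4, #1 → r3=0xab
body[1] add  r5, r3, r2 → r5=0x16
body[2] add  r2, r3, #44 → r2=0xd7
body[3] add  r5, r4, r3 → r5=0x55
epilogue: pop r2=0x6b, sp=0x70
r2: callee-saved, written=True
r3: caller-saved, written=True
r4: callee-saved, written=False
r5: caller-saved, written=True

SURVIVE = r2,r4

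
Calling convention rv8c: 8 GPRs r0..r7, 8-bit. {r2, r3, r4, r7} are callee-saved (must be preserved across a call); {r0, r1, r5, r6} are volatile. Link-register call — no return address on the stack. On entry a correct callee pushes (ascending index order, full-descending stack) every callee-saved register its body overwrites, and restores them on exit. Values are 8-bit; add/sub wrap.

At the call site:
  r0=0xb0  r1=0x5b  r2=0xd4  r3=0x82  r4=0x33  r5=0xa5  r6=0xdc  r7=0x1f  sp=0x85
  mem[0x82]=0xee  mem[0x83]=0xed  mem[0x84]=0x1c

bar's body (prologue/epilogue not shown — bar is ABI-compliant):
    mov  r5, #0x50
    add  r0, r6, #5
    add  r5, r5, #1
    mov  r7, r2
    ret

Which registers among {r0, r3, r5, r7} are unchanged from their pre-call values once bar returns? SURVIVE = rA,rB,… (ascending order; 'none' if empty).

SURVIVE = r3,r7

prologue: push r7 → mem[0x84]=0x1f, sp=0x84
body[0] mov  r5, #0x50 → r5=0x50
body[1] add  r0, r6, #5 → r0=0xe1
body[2] add  r5, r5, #1 → r5=0x51
body[3] mov  r7, r2 → r7=0xd4
epilogue: pop r7=0x1f, sp=0x85
r0: caller-saved, written=True
r3: callee-saved, written=False
r5: caller-saved, written=True
r7: callee-saved, written=True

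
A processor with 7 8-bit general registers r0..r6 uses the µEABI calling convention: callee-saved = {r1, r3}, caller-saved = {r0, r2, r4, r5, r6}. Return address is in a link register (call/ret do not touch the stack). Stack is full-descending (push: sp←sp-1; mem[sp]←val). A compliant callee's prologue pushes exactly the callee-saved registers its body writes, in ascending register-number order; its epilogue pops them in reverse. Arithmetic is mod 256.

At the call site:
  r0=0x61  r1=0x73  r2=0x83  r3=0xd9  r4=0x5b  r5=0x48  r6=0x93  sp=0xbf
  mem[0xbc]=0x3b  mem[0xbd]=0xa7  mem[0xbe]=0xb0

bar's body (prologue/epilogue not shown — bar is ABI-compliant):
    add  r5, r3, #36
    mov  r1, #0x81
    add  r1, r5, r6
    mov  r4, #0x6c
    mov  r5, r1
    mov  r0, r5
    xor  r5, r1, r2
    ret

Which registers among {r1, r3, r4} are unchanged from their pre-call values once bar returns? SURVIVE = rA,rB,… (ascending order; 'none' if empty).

prologue: push r1 -> mem[0xbe]=0x73, sp=0xbe
body[0] add  r5, r3, #36 -> r5=0xfd
body[1] mov  r1, #0x81 -> r1=0x81
body[2] add  r1, r5, r6 -> r1=0x90
body[3] mov  r4, #0x6c -> r4=0x6c
body[4] mov  r5, r1 -> r5=0x90
body[5] mov  r0, r5 -> r0=0x90
body[6] xor  r5, r1, r2 -> r5=0x13
epilogue: pop r1=0x73, sp=0xbf
r1: callee-saved, written=True
r3: callee-saved, written=False
r4: caller-saved, written=True

SURVIVE = r1,r3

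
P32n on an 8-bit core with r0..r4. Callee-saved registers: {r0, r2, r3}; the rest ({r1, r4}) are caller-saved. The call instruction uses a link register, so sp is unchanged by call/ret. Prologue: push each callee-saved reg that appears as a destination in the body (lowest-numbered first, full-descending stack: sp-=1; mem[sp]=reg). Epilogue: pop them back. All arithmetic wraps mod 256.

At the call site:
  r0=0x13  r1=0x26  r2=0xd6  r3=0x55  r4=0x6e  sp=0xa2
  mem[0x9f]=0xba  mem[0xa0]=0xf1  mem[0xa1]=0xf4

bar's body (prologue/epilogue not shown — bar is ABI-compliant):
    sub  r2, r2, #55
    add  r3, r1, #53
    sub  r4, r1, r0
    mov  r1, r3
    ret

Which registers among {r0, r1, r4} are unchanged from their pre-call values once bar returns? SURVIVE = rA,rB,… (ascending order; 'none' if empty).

prologue: push r2 -> mem[0xa1]=0xd6, sp=0xa1
prologue: push r3 -> mem[0xa0]=0x55, sp=0xa0
body[0] sub  r2, r2, #55 -> r2=0x9f
body[1] add  r3, r1, #53 -> r3=0x5b
body[2] sub  r4, r1, r0 -> r4=0x13
body[3] mov  r1, r3 -> r1=0x5b
epilogue: pop r3=0x55, sp=0xa1
epilogue: pop r2=0xd6, sp=0xa2
r0: callee-saved, written=False
r1: caller-saved, written=True
r4: caller-saved, written=True

SURVIVE = r0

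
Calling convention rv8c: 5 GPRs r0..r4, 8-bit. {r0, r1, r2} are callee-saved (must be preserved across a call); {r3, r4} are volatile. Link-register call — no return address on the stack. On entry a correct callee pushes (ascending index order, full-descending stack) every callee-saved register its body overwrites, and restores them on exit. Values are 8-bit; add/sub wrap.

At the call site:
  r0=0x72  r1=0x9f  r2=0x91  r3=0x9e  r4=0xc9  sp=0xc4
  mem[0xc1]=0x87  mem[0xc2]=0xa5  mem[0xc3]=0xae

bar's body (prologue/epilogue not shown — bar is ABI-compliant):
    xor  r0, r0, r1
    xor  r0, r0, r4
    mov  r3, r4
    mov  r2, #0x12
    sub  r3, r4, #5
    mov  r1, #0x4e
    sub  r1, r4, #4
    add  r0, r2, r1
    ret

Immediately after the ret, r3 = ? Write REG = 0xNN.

REG = 0xc4

prologue: push r0 → mem[0xc3]=0x72, sp=0xc3
prologue: push r1 → mem[0xc2]=0x9f, sp=0xc2
prologue: push r2 → mem[0xc1]=0x91, sp=0xc1
body[0] xor  r0, r0, r1 → r0=0xed
body[1] xor  r0, r0, r4 → r0=0x24
body[2] mov  r3, r4 → r3=0xc9
body[3] mov  r2, #0x12 → r2=0x12
body[4] sub  r3, r4, #5 → r3=0xc4
body[5] mov  r1, #0x4e → r1=0x4e
body[6] sub  r1, r4, #4 → r1=0xc5
body[7] add  r0, r2, r1 → r0=0xd7
epilogue: pop r2=0x91, sp=0xc2
epilogue: pop r1=0x9f, sp=0xc3
epilogue: pop r0=0x72, sp=0xc4
r3 is caller-saved → body value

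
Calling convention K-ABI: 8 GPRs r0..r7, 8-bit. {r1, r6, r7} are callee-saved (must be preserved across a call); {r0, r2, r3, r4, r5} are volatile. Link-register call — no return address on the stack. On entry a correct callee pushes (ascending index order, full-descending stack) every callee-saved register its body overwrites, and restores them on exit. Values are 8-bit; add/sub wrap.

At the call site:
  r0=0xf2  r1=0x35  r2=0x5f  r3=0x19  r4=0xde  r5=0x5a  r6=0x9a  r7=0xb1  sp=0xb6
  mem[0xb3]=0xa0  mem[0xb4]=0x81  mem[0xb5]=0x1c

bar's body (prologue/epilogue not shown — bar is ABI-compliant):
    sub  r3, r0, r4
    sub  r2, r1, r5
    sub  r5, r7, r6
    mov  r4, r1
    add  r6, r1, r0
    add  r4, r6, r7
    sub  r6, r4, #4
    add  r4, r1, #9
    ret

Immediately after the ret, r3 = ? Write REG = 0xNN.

REG = 0x14

prologue: push r6 -> mem[0xb5]=0x9a, sp=0xb5
body[0] sub  r3, r0, r4 -> r3=0x14
body[1] sub  r2, r1, r5 -> r2=0xdb
body[2] sub  r5, r7, r6 -> r5=0x17
body[3] mov  r4, r1 -> r4=0x35
body[4] add  r6, r1, r0 -> r6=0x27
body[5] add  r4, r6, r7 -> r4=0xd8
body[6] sub  r6, r4, #4 -> r6=0xd4
body[7] add  r4, r1, #9 -> r4=0x3e
epilogue: pop r6=0x9a, sp=0xb6
r3 is caller-saved -> body value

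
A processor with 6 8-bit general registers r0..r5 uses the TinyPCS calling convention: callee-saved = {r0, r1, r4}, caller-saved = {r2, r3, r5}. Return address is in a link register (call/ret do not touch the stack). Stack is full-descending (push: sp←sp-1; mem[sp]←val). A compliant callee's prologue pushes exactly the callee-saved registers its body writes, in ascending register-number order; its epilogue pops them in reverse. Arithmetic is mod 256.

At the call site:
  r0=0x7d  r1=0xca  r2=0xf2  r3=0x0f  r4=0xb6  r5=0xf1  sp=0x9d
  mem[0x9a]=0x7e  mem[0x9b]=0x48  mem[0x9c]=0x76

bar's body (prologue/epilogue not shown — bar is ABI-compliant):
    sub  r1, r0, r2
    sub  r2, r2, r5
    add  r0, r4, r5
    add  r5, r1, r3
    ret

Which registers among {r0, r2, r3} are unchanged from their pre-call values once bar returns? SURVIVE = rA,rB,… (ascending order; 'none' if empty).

prologue: push r0 -> mem[0x9c]=0x7d, sp=0x9c
prologue: push r1 -> mem[0x9b]=0xca, sp=0x9b
body[0] sub  r1, r0, r2 -> r1=0x8b
body[1] sub  r2, r2, r5 -> r2=0x01
body[2] add  r0, r4, r5 -> r0=0xa7
body[3] add  r5, r1, r3 -> r5=0x9a
epilogue: pop r1=0xca, sp=0x9c
epilogue: pop r0=0x7d, sp=0x9d
r0: callee-saved, written=True
r2: caller-saved, written=True
r3: caller-saved, written=False

SURVIVE = r0,r3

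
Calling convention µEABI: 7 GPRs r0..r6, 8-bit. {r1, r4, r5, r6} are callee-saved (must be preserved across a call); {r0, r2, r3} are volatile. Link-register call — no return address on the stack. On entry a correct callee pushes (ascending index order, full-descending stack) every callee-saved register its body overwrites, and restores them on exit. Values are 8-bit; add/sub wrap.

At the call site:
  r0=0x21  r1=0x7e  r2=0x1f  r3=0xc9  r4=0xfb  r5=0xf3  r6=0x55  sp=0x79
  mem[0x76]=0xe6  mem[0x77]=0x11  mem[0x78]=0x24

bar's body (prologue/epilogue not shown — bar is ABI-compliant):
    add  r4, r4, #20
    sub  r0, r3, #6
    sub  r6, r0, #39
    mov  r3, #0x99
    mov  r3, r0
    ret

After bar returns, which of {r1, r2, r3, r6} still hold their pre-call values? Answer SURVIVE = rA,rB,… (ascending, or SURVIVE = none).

SURVIVE = r1,r2,r6

prologue: push r4 -> mem[0x78]=0xfb, sp=0x78
prologue: push r6 -> mem[0x77]=0x55, sp=0x77
body[0] add  r4, r4, #20 -> r4=0x0f
body[1] sub  r0, r3, #6 -> r0=0xc3
body[2] sub  r6, r0, #39 -> r6=0x9c
body[3] mov  r3, #0x99 -> r3=0x99
body[4] mov  r3, r0 -> r3=0xc3
epilogue: pop r6=0x55, sp=0x78
epilogue: pop r4=0xfb, sp=0x79
r1: callee-saved, written=False
r2: caller-saved, written=False
r3: caller-saved, written=True
r6: callee-saved, written=True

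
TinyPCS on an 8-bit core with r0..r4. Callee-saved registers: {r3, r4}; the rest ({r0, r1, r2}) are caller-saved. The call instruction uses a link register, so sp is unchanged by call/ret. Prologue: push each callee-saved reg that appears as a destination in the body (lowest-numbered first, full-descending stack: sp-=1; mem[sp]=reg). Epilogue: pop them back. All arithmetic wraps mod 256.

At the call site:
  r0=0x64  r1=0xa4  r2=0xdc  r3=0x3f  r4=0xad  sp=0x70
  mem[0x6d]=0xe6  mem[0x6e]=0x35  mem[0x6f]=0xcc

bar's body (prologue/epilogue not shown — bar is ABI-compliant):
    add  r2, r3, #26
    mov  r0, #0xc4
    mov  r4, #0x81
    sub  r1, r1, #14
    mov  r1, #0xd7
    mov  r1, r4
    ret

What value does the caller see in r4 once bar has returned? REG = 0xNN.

REG = 0xad

prologue: push r4 -> mem[0x6f]=0xad, sp=0x6f
body[0] add  r2, r3, #26 -> r2=0x59
body[1] mov  r0, #0xc4 -> r0=0xc4
body[2] mov  r4, #0x81 -> r4=0x81
body[3] sub  r1, r1, #14 -> r1=0x96
body[4] mov  r1, #0xd7 -> r1=0xd7
body[5] mov  r1, r4 -> r1=0x81
epilogue: pop r4=0xad, sp=0x70
r4 is callee-saved -> restored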